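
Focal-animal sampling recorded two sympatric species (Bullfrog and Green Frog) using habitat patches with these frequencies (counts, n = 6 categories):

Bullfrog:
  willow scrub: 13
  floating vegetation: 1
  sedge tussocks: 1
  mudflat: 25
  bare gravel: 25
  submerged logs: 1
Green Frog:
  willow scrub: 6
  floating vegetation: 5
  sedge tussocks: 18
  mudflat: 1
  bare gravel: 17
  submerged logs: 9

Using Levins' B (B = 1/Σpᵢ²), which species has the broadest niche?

Proportions for Bullfrog (n=66): 13/66=0.1970, 1/66=0.0152, 1/66=0.0152, 25/66=0.3788, 25/66=0.3788, 1/66=0.0152
Proportions for Green Frog (n=56): 6/56=0.1071, 5/56=0.0893, 18/56=0.3214, 1/56=0.0179, 17/56=0.3036, 9/56=0.1607
Σp_Bullᵢ² = 0.1970² + 0.0152² + 0.0152² + 0.3788² + 0.3788² + 0.0152² = 0.038809 + 0.000231 + 0.000231 + 0.143489 + 0.143489 + 0.000231 = 0.326480
B_Bull = 1 / 0.326480 = 3.0630
Σp_Frogᵢ² = 0.1071² + 0.0893² + 0.3214² + 0.0179² + 0.3036² + 0.1607² = 0.011470 + 0.007974 + 0.103298 + 0.000320 + 0.092173 + 0.025824 = 0.241059
B_Frog = 1 / 0.241059 = 4.1484
Highest B → broadest niche (most generalist): Green Frog (B = 4.15).

Green Frog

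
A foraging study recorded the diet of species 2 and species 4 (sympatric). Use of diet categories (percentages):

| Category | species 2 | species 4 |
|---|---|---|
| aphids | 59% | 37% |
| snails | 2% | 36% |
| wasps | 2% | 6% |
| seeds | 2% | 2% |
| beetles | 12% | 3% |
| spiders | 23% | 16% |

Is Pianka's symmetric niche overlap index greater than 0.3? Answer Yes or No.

Convert percentages to proportions (divide by 100).
Σ p₁ᵢp₂ᵢ = 0.2183 + 0.0072 + 0.0012 + 0.0004 + 0.0036 + 0.0368 = 0.2675
Σp_1ᵢ² = 0.59² + 0.02² + 0.02² + 0.02² + 0.12² + 0.23² = 0.3481 + 0.0004 + 0.0004 + 0.0004 + 0.0144 + 0.0529 = 0.4166
Σp_2ᵢ² = 0.37² + 0.36² + 0.06² + 0.02² + 0.03² + 0.16² = 0.1369 + 0.1296 + 0.0036 + 0.0004 + 0.0009 + 0.0256 = 0.2970
O = 0.2675 / √(0.4166 × 0.2970) = 0.2675 / 0.35175 = 0.7605
O = 0.7605 > 0.3 → Yes.

Yes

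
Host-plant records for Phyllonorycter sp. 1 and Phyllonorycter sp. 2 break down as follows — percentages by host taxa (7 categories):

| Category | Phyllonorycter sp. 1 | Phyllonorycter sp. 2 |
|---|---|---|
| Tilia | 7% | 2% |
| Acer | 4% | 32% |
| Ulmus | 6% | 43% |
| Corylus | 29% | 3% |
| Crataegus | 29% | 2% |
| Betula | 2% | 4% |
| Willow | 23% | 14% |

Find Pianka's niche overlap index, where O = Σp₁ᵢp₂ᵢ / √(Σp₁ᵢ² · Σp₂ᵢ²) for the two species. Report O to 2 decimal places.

0.33

Convert percentages to proportions (divide by 100).
Σ p₁ᵢp₂ᵢ = 0.0014 + 0.0128 + 0.0258 + 0.0087 + 0.0058 + 0.0008 + 0.0322 = 0.0875
Σp_1ᵢ² = 0.07² + 0.04² + 0.06² + 0.29² + 0.29² + 0.02² + 0.23² = 0.0049 + 0.0016 + 0.0036 + 0.0841 + 0.0841 + 0.0004 + 0.0529 = 0.2316
Σp_2ᵢ² = 0.02² + 0.32² + 0.43² + 0.03² + 0.02² + 0.04² + 0.14² = 0.0004 + 0.1024 + 0.1849 + 0.0009 + 0.0004 + 0.0016 + 0.0196 = 0.3102
O = 0.0875 / √(0.2316 × 0.3102) = 0.0875 / 0.26803 = 0.3265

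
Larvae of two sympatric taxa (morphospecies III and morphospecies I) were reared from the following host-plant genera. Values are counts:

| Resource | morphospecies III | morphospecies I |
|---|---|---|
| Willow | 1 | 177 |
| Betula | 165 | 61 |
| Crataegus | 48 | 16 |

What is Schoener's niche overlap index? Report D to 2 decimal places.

Proportions for morphospecies III (n=214): 1/214=0.0047, 165/214=0.7710, 48/214=0.2243
Proportions for morphospecies I (n=254): 177/254=0.6969, 61/254=0.2402, 16/254=0.0630
Σ|p₁ᵢ − p₂ᵢ| = 0.6922 + 0.5308 + 0.1613 = 1.3843
D = 1 − ½ × 1.3843 = 1 − 0.69215 = 0.30785

0.31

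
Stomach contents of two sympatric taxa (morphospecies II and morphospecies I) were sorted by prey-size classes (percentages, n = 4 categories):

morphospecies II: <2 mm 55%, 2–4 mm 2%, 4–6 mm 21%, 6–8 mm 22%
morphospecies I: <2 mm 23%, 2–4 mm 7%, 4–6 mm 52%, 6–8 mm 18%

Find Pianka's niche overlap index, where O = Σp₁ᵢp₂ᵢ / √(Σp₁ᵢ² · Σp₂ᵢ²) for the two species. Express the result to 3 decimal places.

Convert percentages to proportions (divide by 100).
Σ p₁ᵢp₂ᵢ = 0.1265 + 0.0014 + 0.1092 + 0.0396 = 0.2767
Σp_1ᵢ² = 0.55² + 0.02² + 0.21² + 0.22² = 0.3025 + 0.0004 + 0.0441 + 0.0484 = 0.3954
Σp_2ᵢ² = 0.23² + 0.07² + 0.52² + 0.18² = 0.0529 + 0.0049 + 0.2704 + 0.0324 = 0.3606
O = 0.2767 / √(0.3954 × 0.3606) = 0.2767 / 0.377599 = 0.73279

0.733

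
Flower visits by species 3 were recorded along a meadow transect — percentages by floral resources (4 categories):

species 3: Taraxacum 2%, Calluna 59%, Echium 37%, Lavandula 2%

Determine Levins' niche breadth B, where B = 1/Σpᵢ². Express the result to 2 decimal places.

Convert percentages to proportions (divide by 100).
Σpᵢ² = 0.02² + 0.59² + 0.37² + 0.02² = 0.0004 + 0.3481 + 0.1369 + 0.0004 = 0.4858
B = 1 / 0.4858 = 2.0585

2.06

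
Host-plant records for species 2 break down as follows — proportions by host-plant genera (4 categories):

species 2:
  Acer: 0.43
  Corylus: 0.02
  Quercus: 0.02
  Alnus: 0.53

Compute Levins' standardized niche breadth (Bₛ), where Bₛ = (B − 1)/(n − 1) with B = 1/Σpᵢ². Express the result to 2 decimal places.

0.38

Σpᵢ² = 0.43² + 0.02² + 0.02² + 0.53² = 0.1849 + 0.0004 + 0.0004 + 0.2809 = 0.4666
B = 1 / 0.4666 = 2.1432
Bₛ = (B − 1)/(n − 1) = (2.1432 − 1)/(4 − 1) = 1.1432/3 = 0.3811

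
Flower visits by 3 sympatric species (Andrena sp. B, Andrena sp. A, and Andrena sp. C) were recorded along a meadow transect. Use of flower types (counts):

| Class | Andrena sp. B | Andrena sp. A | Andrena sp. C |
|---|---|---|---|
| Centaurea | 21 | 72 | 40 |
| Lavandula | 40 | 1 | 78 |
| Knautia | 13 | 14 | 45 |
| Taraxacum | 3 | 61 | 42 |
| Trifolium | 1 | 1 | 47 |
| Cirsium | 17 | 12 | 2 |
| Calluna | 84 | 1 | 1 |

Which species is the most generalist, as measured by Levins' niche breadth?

Andrena sp. C

Proportions for Andrena sp. B (n=179): 21/179=0.1173, 40/179=0.2235, 13/179=0.0726, 3/179=0.0168, 1/179=0.0056, 17/179=0.0950, 84/179=0.4693
Proportions for Andrena sp. A (n=162): 72/162=0.4444, 1/162=0.0062, 14/162=0.0864, 61/162=0.3765, 1/162=0.0062, 12/162=0.0741, 1/162=0.0062
Proportions for Andrena sp. C (n=255): 40/255=0.1569, 78/255=0.3059, 45/255=0.1765, 42/255=0.1647, 47/255=0.1843, 2/255=0.0078, 1/255=0.0039
Σp_Bᵢ² = 0.1173² + 0.2235² + 0.0726² + 0.0168² + 0.0056² + 0.0950² + 0.4693² = 0.013759 + 0.049952 + 0.005271 + 0.000282 + 0.000031 + 0.009025 + 0.220242 = 0.298562
B_B = 1 / 0.298562 = 3.3494
Σp_Aᵢ² = 0.4444² + 0.0062² + 0.0864² + 0.3765² + 0.0062² + 0.0741² + 0.0062² = 0.197491 + 0.000038 + 0.007465 + 0.141752 + 0.000038 + 0.005491 + 0.000038 = 0.352313
B_A = 1 / 0.352313 = 2.8384
Σp_Cᵢ² = 0.1569² + 0.3059² + 0.1765² + 0.1647² + 0.1843² + 0.0078² + 0.0039² = 0.024618 + 0.093575 + 0.031152 + 0.027126 + 0.033966 + 0.000061 + 0.000015 = 0.210513
B_C = 1 / 0.210513 = 4.7503
Highest B → broadest niche (most generalist): Andrena sp. C (B = 4.75).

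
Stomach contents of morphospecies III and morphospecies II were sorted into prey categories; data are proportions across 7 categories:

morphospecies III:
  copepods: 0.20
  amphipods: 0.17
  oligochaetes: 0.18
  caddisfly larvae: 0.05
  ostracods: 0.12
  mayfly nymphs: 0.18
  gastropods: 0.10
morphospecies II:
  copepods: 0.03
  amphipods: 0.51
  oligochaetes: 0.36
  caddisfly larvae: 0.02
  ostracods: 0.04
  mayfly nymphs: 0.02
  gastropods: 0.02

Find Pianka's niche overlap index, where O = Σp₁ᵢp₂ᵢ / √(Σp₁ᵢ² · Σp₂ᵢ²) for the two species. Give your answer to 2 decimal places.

Σ p₁ᵢp₂ᵢ = 0.0060 + 0.0867 + 0.0648 + 0.0010 + 0.0048 + 0.0036 + 0.0020 = 0.1689
Σp_1ᵢ² = 0.20² + 0.17² + 0.18² + 0.05² + 0.12² + 0.18² + 0.10² = 0.0400 + 0.0289 + 0.0324 + 0.0025 + 0.0144 + 0.0324 + 0.0100 = 0.1606
Σp_2ᵢ² = 0.03² + 0.51² + 0.36² + 0.02² + 0.04² + 0.02² + 0.02² = 0.0009 + 0.2601 + 0.1296 + 0.0004 + 0.0016 + 0.0004 + 0.0004 = 0.3934
O = 0.1689 / √(0.1606 × 0.3934) = 0.1689 / 0.25136 = 0.6719

0.67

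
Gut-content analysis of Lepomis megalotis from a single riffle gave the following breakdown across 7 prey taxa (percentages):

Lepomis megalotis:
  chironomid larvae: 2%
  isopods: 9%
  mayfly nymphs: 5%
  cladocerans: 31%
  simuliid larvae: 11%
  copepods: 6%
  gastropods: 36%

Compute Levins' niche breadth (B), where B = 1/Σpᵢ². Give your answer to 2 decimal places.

3.96

Convert percentages to proportions (divide by 100).
Σpᵢ² = 0.02² + 0.09² + 0.05² + 0.31² + 0.11² + 0.06² + 0.36² = 0.0004 + 0.0081 + 0.0025 + 0.0961 + 0.0121 + 0.0036 + 0.1296 = 0.2524
B = 1 / 0.2524 = 3.9620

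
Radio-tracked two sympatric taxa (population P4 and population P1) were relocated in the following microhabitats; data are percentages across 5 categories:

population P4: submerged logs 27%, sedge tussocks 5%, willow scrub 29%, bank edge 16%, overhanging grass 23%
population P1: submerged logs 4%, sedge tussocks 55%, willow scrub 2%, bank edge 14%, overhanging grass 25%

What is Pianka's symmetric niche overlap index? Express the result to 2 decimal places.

Convert percentages to proportions (divide by 100).
Σ p₁ᵢp₂ᵢ = 0.0108 + 0.0275 + 0.0058 + 0.0224 + 0.0575 = 0.1240
Σp_1ᵢ² = 0.27² + 0.05² + 0.29² + 0.16² + 0.23² = 0.0729 + 0.0025 + 0.0841 + 0.0256 + 0.0529 = 0.2380
Σp_2ᵢ² = 0.04² + 0.55² + 0.02² + 0.14² + 0.25² = 0.0016 + 0.3025 + 0.0004 + 0.0196 + 0.0625 = 0.3866
O = 0.1240 / √(0.2380 × 0.3866) = 0.1240 / 0.30333 = 0.4088

0.41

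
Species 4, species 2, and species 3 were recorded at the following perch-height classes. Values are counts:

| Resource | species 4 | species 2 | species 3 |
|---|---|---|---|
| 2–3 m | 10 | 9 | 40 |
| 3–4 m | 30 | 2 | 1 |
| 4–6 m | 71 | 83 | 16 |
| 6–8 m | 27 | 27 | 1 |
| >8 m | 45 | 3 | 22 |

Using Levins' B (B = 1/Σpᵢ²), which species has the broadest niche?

species 4

Proportions for species 4 (n=183): 10/183=0.0546, 30/183=0.1639, 71/183=0.3880, 27/183=0.1475, 45/183=0.2459
Proportions for species 2 (n=124): 9/124=0.0726, 2/124=0.0161, 83/124=0.6694, 27/124=0.2177, 3/124=0.0242
Proportions for species 3 (n=80): 40/80=0.5000, 1/80=0.0125, 16/80=0.2000, 1/80=0.0125, 22/80=0.2750
Σp_4ᵢ² = 0.0546² + 0.1639² + 0.3880² + 0.1475² + 0.2459² = 0.002981 + 0.026863 + 0.150544 + 0.021756 + 0.060467 = 0.262611
B_4 = 1 / 0.262611 = 3.8079
Σp_2ᵢ² = 0.0726² + 0.0161² + 0.6694² + 0.2177² + 0.0242² = 0.005271 + 0.000259 + 0.448096 + 0.047393 + 0.000586 = 0.501605
B_2 = 1 / 0.501605 = 1.9936
Σp_3ᵢ² = 0.5000² + 0.0125² + 0.2000² + 0.0125² + 0.2750² = 0.250000 + 0.000156 + 0.040000 + 0.000156 + 0.075625 = 0.365937
B_3 = 1 / 0.365937 = 2.7327
Highest B → broadest niche (most generalist): species 4 (B = 3.81).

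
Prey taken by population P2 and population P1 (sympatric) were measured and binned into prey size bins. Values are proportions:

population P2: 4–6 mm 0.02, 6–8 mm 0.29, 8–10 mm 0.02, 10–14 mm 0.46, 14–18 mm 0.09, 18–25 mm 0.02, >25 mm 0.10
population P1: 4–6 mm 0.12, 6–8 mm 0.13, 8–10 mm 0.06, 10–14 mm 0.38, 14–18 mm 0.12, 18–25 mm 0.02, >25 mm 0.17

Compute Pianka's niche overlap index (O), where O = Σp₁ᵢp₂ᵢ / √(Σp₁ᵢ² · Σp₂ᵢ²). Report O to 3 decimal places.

Σ p₁ᵢp₂ᵢ = 0.0024 + 0.0377 + 0.0012 + 0.1748 + 0.0108 + 0.0004 + 0.0170 = 0.2443
Σp_1ᵢ² = 0.02² + 0.29² + 0.02² + 0.46² + 0.09² + 0.02² + 0.10² = 0.0004 + 0.0841 + 0.0004 + 0.2116 + 0.0081 + 0.0004 + 0.0100 = 0.3150
Σp_2ᵢ² = 0.12² + 0.13² + 0.06² + 0.38² + 0.12² + 0.02² + 0.17² = 0.0144 + 0.0169 + 0.0036 + 0.1444 + 0.0144 + 0.0004 + 0.0289 = 0.2230
O = 0.2443 / √(0.3150 × 0.2230) = 0.2443 / 0.265038 = 0.92175

0.922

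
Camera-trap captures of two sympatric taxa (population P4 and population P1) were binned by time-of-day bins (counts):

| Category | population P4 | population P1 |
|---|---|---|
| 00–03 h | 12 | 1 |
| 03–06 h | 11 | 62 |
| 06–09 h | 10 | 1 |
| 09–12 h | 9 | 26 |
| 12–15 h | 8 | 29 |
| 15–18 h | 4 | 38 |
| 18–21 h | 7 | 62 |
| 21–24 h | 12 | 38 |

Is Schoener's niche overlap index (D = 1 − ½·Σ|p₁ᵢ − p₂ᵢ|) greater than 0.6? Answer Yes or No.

Yes

Proportions for population P4 (n=73): 12/73=0.1644, 11/73=0.1507, 10/73=0.1370, 9/73=0.1233, 8/73=0.1096, 4/73=0.0548, 7/73=0.0959, 12/73=0.1644
Proportions for population P1 (n=257): 1/257=0.0039, 62/257=0.2412, 1/257=0.0039, 26/257=0.1012, 29/257=0.1128, 38/257=0.1479, 62/257=0.2412, 38/257=0.1479
Σ|p₁ᵢ − p₂ᵢ| = 0.1605 + 0.0905 + 0.1331 + 0.0221 + 0.0032 + 0.0931 + 0.1453 + 0.0165 = 0.6643
D = 1 − ½ × 0.6643 = 1 − 0.33215 = 0.66785
D = 0.66785 > 0.6 → Yes.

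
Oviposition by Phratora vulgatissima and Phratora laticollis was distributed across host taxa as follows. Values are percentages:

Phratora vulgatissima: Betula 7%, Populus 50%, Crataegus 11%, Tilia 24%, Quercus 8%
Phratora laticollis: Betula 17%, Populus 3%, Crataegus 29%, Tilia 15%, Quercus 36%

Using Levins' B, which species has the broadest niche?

Convert percentages to proportions (divide by 100).
Σp_vulgᵢ² = 0.07² + 0.50² + 0.11² + 0.24² + 0.08² = 0.0049 + 0.2500 + 0.0121 + 0.0576 + 0.0064 = 0.3310
B_vulg = 1 / 0.3310 = 3.0211
Σp_latiᵢ² = 0.17² + 0.03² + 0.29² + 0.15² + 0.36² = 0.0289 + 0.0009 + 0.0841 + 0.0225 + 0.1296 = 0.2660
B_lati = 1 / 0.2660 = 3.7594
Highest B → broadest niche (most generalist): Phratora laticollis (B = 3.76).

Phratora laticollis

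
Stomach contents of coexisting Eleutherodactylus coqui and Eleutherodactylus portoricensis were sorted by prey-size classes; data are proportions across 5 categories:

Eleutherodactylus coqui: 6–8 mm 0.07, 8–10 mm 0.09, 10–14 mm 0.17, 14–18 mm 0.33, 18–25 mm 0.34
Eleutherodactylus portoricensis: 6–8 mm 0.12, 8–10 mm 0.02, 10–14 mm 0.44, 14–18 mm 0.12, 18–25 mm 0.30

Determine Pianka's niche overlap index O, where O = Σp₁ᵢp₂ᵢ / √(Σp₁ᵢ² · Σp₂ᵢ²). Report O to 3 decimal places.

0.785

Σ p₁ᵢp₂ᵢ = 0.0084 + 0.0018 + 0.0748 + 0.0396 + 0.1020 = 0.2266
Σp_1ᵢ² = 0.07² + 0.09² + 0.17² + 0.33² + 0.34² = 0.0049 + 0.0081 + 0.0289 + 0.1089 + 0.1156 = 0.2664
Σp_2ᵢ² = 0.12² + 0.02² + 0.44² + 0.12² + 0.30² = 0.0144 + 0.0004 + 0.1936 + 0.0144 + 0.0900 = 0.3128
O = 0.2266 / √(0.2664 × 0.3128) = 0.2266 / 0.288669 = 0.78498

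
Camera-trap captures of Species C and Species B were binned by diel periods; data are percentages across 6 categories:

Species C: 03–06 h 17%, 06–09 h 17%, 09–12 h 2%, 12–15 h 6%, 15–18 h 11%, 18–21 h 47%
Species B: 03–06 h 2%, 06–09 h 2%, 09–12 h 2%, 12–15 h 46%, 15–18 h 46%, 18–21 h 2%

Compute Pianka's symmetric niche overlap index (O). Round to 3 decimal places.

0.268

Convert percentages to proportions (divide by 100).
Σ p₁ᵢp₂ᵢ = 0.0034 + 0.0034 + 0.0004 + 0.0276 + 0.0506 + 0.0094 = 0.0948
Σp_1ᵢ² = 0.17² + 0.17² + 0.02² + 0.06² + 0.11² + 0.47² = 0.0289 + 0.0289 + 0.0004 + 0.0036 + 0.0121 + 0.2209 = 0.2948
Σp_2ᵢ² = 0.02² + 0.02² + 0.02² + 0.46² + 0.46² + 0.02² = 0.0004 + 0.0004 + 0.0004 + 0.2116 + 0.2116 + 0.0004 = 0.4248
O = 0.0948 / √(0.2948 × 0.4248) = 0.0948 / 0.353880 = 0.26789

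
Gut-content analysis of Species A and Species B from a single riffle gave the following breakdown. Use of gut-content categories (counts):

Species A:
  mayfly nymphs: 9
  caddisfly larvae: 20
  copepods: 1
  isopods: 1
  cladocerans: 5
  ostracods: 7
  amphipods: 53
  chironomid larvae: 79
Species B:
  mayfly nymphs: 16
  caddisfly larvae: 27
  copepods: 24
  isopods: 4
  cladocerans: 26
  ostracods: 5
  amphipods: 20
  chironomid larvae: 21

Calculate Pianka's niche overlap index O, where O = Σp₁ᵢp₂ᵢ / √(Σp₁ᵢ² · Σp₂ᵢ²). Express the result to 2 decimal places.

0.66

Proportions for Species A (n=175): 9/175=0.0514, 20/175=0.1143, 1/175=0.0057, 1/175=0.0057, 5/175=0.0286, 7/175=0.0400, 53/175=0.3029, 79/175=0.4514
Proportions for Species B (n=143): 16/143=0.1119, 27/143=0.1888, 24/143=0.1678, 4/143=0.0280, 26/143=0.1818, 5/143=0.0350, 20/143=0.1399, 21/143=0.1469
Σ p₁ᵢp₂ᵢ = 0.005752 + 0.021580 + 0.000956 + 0.000160 + 0.005199 + 0.001400 + 0.042376 + 0.066311 = 0.143734
Σp_1ᵢ² = 0.0514² + 0.1143² + 0.0057² + 0.0057² + 0.0286² + 0.0400² + 0.3029² + 0.4514² = 0.002642 + 0.013064 + 0.000032 + 0.000032 + 0.000818 + 0.001600 + 0.091748 + 0.203762 = 0.313698
Σp_2ᵢ² = 0.1119² + 0.1888² + 0.1678² + 0.0280² + 0.1818² + 0.0350² + 0.1399² + 0.1469² = 0.012522 + 0.035645 + 0.028157 + 0.000784 + 0.033051 + 0.001225 + 0.019572 + 0.021580 = 0.152536
O = 0.143734 / √(0.313698 × 0.152536) = 0.143734 / 0.2187470 = 0.6571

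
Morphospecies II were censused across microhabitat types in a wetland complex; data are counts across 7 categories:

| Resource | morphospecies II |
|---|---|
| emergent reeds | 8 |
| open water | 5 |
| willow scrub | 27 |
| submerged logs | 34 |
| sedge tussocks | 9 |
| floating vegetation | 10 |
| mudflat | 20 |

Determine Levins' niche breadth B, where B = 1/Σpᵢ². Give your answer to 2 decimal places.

5.00

Proportions for morphospecies II (n=113): 8/113=0.0708, 5/113=0.0442, 27/113=0.2389, 34/113=0.3009, 9/113=0.0796, 10/113=0.0885, 20/113=0.1770
Σpᵢ² = 0.0708² + 0.0442² + 0.2389² + 0.3009² + 0.0796² + 0.0885² + 0.1770² = 0.005013 + 0.001954 + 0.057073 + 0.090541 + 0.006336 + 0.007832 + 0.031329 = 0.200078
B = 1 / 0.200078 = 4.9981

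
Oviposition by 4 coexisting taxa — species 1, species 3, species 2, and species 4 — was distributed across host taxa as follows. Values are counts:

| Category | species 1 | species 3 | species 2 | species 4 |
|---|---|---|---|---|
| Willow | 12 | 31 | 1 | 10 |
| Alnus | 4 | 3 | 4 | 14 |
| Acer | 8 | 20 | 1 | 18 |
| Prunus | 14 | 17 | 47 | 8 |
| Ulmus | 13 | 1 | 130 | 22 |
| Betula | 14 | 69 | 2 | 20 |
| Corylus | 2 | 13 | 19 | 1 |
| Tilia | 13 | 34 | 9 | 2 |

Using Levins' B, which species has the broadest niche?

Proportions for species 1 (n=80): 12/80=0.1500, 4/80=0.0500, 8/80=0.1000, 14/80=0.1750, 13/80=0.1625, 14/80=0.1750, 2/80=0.0250, 13/80=0.1625
Proportions for species 3 (n=188): 31/188=0.1649, 3/188=0.0160, 20/188=0.1064, 17/188=0.0904, 1/188=0.0053, 69/188=0.3670, 13/188=0.0691, 34/188=0.1809
Proportions for species 2 (n=213): 1/213=0.0047, 4/213=0.0188, 1/213=0.0047, 47/213=0.2207, 130/213=0.6103, 2/213=0.0094, 19/213=0.0892, 9/213=0.0423
Proportions for species 4 (n=95): 10/95=0.1053, 14/95=0.1474, 18/95=0.1895, 8/95=0.0842, 22/95=0.2316, 20/95=0.2105, 1/95=0.0105, 2/95=0.0211
Σp_1ᵢ² = 0.1500² + 0.0500² + 0.1000² + 0.1750² + 0.1625² + 0.1750² + 0.0250² + 0.1625² = 0.022500 + 0.002500 + 0.010000 + 0.030625 + 0.026406 + 0.030625 + 0.000625 + 0.026406 = 0.149687
B_1 = 1 / 0.149687 = 6.6806
Σp_3ᵢ² = 0.1649² + 0.0160² + 0.1064² + 0.0904² + 0.0053² + 0.3670² + 0.0691² + 0.1809² = 0.027192 + 0.000256 + 0.011321 + 0.008172 + 0.000028 + 0.134689 + 0.004775 + 0.032725 = 0.219158
B_3 = 1 / 0.219158 = 4.5629
Σp_2ᵢ² = 0.0047² + 0.0188² + 0.0047² + 0.2207² + 0.6103² + 0.0094² + 0.0892² + 0.0423² = 0.000022 + 0.000353 + 0.000022 + 0.048708 + 0.372466 + 0.000088 + 0.007957 + 0.001789 = 0.431405
B_2 = 1 / 0.431405 = 2.3180
Σp_4ᵢ² = 0.1053² + 0.1474² + 0.1895² + 0.0842² + 0.2316² + 0.2105² + 0.0105² + 0.0211² = 0.011088 + 0.021727 + 0.035910 + 0.007090 + 0.053639 + 0.044310 + 0.000110 + 0.000445 = 0.174319
B_4 = 1 / 0.174319 = 5.7366
Highest B → broadest niche (most generalist): species 1 (B = 6.68).

species 1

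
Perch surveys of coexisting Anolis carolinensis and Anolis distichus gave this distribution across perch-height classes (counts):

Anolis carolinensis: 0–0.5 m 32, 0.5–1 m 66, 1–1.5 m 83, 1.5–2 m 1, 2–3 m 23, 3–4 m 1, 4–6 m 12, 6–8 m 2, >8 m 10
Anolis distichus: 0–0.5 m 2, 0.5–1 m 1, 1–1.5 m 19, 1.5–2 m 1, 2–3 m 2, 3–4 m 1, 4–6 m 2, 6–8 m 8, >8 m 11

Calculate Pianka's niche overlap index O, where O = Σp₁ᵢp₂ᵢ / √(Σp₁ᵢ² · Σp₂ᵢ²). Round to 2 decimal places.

Proportions for Anolis carolinensis (n=230): 32/230=0.1391, 66/230=0.2870, 83/230=0.3609, 1/230=0.0043, 23/230=0.1000, 1/230=0.0043, 12/230=0.0522, 2/230=0.0087, 10/230=0.0435
Proportions for Anolis distichus (n=47): 2/47=0.0426, 1/47=0.0213, 19/47=0.4043, 1/47=0.0213, 2/47=0.0426, 1/47=0.0213, 2/47=0.0426, 8/47=0.1702, 11/47=0.2340
Σ p₁ᵢp₂ᵢ = 0.005926 + 0.006113 + 0.145912 + 0.000092 + 0.004260 + 0.000092 + 0.002224 + 0.001481 + 0.010179 = 0.176279
Σp_1ᵢ² = 0.1391² + 0.2870² + 0.3609² + 0.0043² + 0.1000² + 0.0043² + 0.0522² + 0.0087² + 0.0435² = 0.019349 + 0.082369 + 0.130249 + 0.000018 + 0.010000 + 0.000018 + 0.002725 + 0.000076 + 0.001892 = 0.246696
Σp_2ᵢ² = 0.0426² + 0.0213² + 0.4043² + 0.0213² + 0.0426² + 0.0213² + 0.0426² + 0.1702² + 0.2340² = 0.001815 + 0.000454 + 0.163458 + 0.000454 + 0.001815 + 0.000454 + 0.001815 + 0.028968 + 0.054756 = 0.253989
O = 0.176279 / √(0.246696 × 0.253989) = 0.176279 / 0.2503159 = 0.7042

0.70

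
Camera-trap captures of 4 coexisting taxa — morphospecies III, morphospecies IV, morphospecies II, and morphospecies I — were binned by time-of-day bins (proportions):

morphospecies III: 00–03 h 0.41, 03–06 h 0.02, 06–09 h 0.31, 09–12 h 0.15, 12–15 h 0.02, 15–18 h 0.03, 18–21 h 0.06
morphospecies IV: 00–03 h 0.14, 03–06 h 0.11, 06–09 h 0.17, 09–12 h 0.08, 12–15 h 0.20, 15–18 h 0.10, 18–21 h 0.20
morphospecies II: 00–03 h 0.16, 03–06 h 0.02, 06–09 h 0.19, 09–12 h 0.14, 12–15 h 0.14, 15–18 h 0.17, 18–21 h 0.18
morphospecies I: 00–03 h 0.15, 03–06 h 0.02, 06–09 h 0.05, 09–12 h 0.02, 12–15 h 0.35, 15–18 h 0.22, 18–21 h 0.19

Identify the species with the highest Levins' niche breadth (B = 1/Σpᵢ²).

Σp_IIIᵢ² = 0.41² + 0.02² + 0.31² + 0.15² + 0.02² + 0.03² + 0.06² = 0.1681 + 0.0004 + 0.0961 + 0.0225 + 0.0004 + 0.0009 + 0.0036 = 0.2920
B_III = 1 / 0.2920 = 3.4247
Σp_IVᵢ² = 0.14² + 0.11² + 0.17² + 0.08² + 0.20² + 0.10² + 0.20² = 0.0196 + 0.0121 + 0.0289 + 0.0064 + 0.0400 + 0.0100 + 0.0400 = 0.1570
B_IV = 1 / 0.1570 = 6.3694
Σp_IIᵢ² = 0.16² + 0.02² + 0.19² + 0.14² + 0.14² + 0.17² + 0.18² = 0.0256 + 0.0004 + 0.0361 + 0.0196 + 0.0196 + 0.0289 + 0.0324 = 0.1626
B_II = 1 / 0.1626 = 6.1501
Σp_Iᵢ² = 0.15² + 0.02² + 0.05² + 0.02² + 0.35² + 0.22² + 0.19² = 0.0225 + 0.0004 + 0.0025 + 0.0004 + 0.1225 + 0.0484 + 0.0361 = 0.2328
B_I = 1 / 0.2328 = 4.2955
Highest B → broadest niche (most generalist): morphospecies IV (B = 6.37).

morphospecies IV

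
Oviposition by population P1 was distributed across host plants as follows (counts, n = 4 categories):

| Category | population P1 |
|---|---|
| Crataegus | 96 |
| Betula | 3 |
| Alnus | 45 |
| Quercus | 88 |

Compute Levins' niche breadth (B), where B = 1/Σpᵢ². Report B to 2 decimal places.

2.83

Proportions for population P1 (n=232): 96/232=0.4138, 3/232=0.0129, 45/232=0.1940, 88/232=0.3793
Σpᵢ² = 0.4138² + 0.0129² + 0.1940² + 0.3793² = 0.171230 + 0.000166 + 0.037636 + 0.143868 = 0.352900
B = 1 / 0.352900 = 2.8337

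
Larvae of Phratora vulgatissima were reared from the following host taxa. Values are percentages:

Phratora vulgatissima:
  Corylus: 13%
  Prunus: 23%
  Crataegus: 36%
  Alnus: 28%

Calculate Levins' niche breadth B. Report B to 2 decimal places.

Convert percentages to proportions (divide by 100).
Σpᵢ² = 0.13² + 0.23² + 0.36² + 0.28² = 0.0169 + 0.0529 + 0.1296 + 0.0784 = 0.2778
B = 1 / 0.2778 = 3.5997

3.60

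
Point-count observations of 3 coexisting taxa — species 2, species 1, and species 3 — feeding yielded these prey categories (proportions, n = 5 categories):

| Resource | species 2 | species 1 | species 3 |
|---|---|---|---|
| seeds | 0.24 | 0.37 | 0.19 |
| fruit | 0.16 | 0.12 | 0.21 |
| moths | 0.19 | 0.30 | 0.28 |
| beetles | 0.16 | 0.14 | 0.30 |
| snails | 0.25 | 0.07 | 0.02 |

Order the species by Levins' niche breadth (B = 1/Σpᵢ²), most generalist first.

Σp_2ᵢ² = 0.24² + 0.16² + 0.19² + 0.16² + 0.25² = 0.0576 + 0.0256 + 0.0361 + 0.0256 + 0.0625 = 0.2074
B_2 = 1 / 0.2074 = 4.8216
Σp_1ᵢ² = 0.37² + 0.12² + 0.30² + 0.14² + 0.07² = 0.1369 + 0.0144 + 0.0900 + 0.0196 + 0.0049 = 0.2658
B_1 = 1 / 0.2658 = 3.7622
Σp_3ᵢ² = 0.19² + 0.21² + 0.28² + 0.30² + 0.02² = 0.0361 + 0.0441 + 0.0784 + 0.0900 + 0.0004 = 0.2490
B_3 = 1 / 0.2490 = 4.0161
Ranking by B (broadest → narrowest): species 2 (4.82) > species 3 (4.02) > species 1 (3.76)

species 2 > species 3 > species 1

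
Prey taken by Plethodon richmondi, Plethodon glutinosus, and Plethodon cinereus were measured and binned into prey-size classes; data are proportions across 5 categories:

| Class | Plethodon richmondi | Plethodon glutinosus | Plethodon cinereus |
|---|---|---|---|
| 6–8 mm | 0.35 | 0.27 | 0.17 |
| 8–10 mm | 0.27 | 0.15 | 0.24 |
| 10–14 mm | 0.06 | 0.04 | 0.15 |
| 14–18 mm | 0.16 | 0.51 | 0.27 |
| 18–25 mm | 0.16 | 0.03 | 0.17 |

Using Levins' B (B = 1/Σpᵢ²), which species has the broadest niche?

Plethodon cinereus

Σp_richᵢ² = 0.35² + 0.27² + 0.06² + 0.16² + 0.16² = 0.1225 + 0.0729 + 0.0036 + 0.0256 + 0.0256 = 0.2502
B_rich = 1 / 0.2502 = 3.9968
Σp_glutᵢ² = 0.27² + 0.15² + 0.04² + 0.51² + 0.03² = 0.0729 + 0.0225 + 0.0016 + 0.2601 + 0.0009 = 0.3580
B_glut = 1 / 0.3580 = 2.7933
Σp_cineᵢ² = 0.17² + 0.24² + 0.15² + 0.27² + 0.17² = 0.0289 + 0.0576 + 0.0225 + 0.0729 + 0.0289 = 0.2108
B_cine = 1 / 0.2108 = 4.7438
Highest B → broadest niche (most generalist): Plethodon cinereus (B = 4.74).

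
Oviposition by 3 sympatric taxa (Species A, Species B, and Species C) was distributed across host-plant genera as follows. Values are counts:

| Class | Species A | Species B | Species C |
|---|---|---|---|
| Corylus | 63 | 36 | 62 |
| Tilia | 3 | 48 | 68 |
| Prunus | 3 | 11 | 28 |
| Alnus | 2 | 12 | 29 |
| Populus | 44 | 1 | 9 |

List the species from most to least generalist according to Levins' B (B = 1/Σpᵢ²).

Proportions for Species A (n=115): 63/115=0.5478, 3/115=0.0261, 3/115=0.0261, 2/115=0.0174, 44/115=0.3826
Proportions for Species B (n=108): 36/108=0.3333, 48/108=0.4444, 11/108=0.1019, 12/108=0.1111, 1/108=0.0093
Proportions for Species C (n=196): 62/196=0.3163, 68/196=0.3469, 28/196=0.1429, 29/196=0.1480, 9/196=0.0459
Σp_Aᵢ² = 0.5478² + 0.0261² + 0.0261² + 0.0174² + 0.3826² = 0.300085 + 0.000681 + 0.000681 + 0.000303 + 0.146383 = 0.448133
B_A = 1 / 0.448133 = 2.2315
Σp_Bᵢ² = 0.3333² + 0.4444² + 0.1019² + 0.1111² + 0.0093² = 0.111089 + 0.197491 + 0.010384 + 0.012343 + 0.000086 = 0.331393
B_B = 1 / 0.331393 = 3.0176
Σp_Cᵢ² = 0.3163² + 0.3469² + 0.1429² + 0.1480² + 0.0459² = 0.100046 + 0.120340 + 0.020420 + 0.021904 + 0.002107 = 0.264817
B_C = 1 / 0.264817 = 3.7762
Ranking by B (broadest → narrowest): Species C (3.78) > Species B (3.02) > Species A (2.23)

Species C > Species B > Species A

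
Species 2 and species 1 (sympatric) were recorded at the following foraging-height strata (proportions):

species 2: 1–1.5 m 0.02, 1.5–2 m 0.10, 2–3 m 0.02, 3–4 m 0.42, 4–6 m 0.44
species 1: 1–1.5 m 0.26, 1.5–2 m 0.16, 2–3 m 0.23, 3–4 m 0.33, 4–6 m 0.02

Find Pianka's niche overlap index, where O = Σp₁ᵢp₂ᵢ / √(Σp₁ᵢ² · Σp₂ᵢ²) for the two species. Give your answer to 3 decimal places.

0.555

Σ p₁ᵢp₂ᵢ = 0.0052 + 0.0160 + 0.0046 + 0.1386 + 0.0088 = 0.1732
Σp_1ᵢ² = 0.02² + 0.10² + 0.02² + 0.42² + 0.44² = 0.0004 + 0.0100 + 0.0004 + 0.1764 + 0.1936 = 0.3808
Σp_2ᵢ² = 0.26² + 0.16² + 0.23² + 0.33² + 0.02² = 0.0676 + 0.0256 + 0.0529 + 0.1089 + 0.0004 = 0.2554
O = 0.1732 / √(0.3808 × 0.2554) = 0.1732 / 0.311859 = 0.55538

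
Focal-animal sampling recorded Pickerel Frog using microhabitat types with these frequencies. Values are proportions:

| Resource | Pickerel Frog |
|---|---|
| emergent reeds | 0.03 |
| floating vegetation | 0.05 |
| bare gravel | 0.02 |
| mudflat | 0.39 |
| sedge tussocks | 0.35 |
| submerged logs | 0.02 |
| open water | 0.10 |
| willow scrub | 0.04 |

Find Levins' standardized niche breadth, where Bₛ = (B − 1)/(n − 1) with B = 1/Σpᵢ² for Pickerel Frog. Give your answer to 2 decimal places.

0.35

Σpᵢ² = 0.03² + 0.05² + 0.02² + 0.39² + 0.35² + 0.02² + 0.10² + 0.04² = 0.0009 + 0.0025 + 0.0004 + 0.1521 + 0.1225 + 0.0004 + 0.0100 + 0.0016 = 0.2904
B = 1 / 0.2904 = 3.4435
Bₛ = (B − 1)/(n − 1) = (3.4435 − 1)/(8 − 1) = 2.4435/7 = 0.3491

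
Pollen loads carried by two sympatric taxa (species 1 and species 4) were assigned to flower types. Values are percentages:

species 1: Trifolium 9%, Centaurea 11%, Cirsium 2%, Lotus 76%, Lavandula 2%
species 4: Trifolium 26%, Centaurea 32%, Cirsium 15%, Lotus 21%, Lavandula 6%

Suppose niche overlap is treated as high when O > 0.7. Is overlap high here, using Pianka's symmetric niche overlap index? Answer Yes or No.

Convert percentages to proportions (divide by 100).
Σ p₁ᵢp₂ᵢ = 0.0234 + 0.0352 + 0.0030 + 0.1596 + 0.0012 = 0.2224
Σp_1ᵢ² = 0.09² + 0.11² + 0.02² + 0.76² + 0.02² = 0.0081 + 0.0121 + 0.0004 + 0.5776 + 0.0004 = 0.5986
Σp_2ᵢ² = 0.26² + 0.32² + 0.15² + 0.21² + 0.06² = 0.0676 + 0.1024 + 0.0225 + 0.0441 + 0.0036 = 0.2402
O = 0.2224 / √(0.5986 × 0.2402) = 0.2224 / 0.37919 = 0.5865
O = 0.5865 < 0.7 → No.

No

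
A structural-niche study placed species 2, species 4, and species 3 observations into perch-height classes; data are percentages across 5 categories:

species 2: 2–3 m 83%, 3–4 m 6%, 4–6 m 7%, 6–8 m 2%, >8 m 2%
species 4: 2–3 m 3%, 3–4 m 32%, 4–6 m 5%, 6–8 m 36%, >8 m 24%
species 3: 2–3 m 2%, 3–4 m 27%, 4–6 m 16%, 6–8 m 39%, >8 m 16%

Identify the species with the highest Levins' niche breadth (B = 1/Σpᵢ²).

Convert percentages to proportions (divide by 100).
Σp_2ᵢ² = 0.83² + 0.06² + 0.07² + 0.02² + 0.02² = 0.6889 + 0.0036 + 0.0049 + 0.0004 + 0.0004 = 0.6982
B_2 = 1 / 0.6982 = 1.4323
Σp_4ᵢ² = 0.03² + 0.32² + 0.05² + 0.36² + 0.24² = 0.0009 + 0.1024 + 0.0025 + 0.1296 + 0.0576 = 0.2930
B_4 = 1 / 0.2930 = 3.4130
Σp_3ᵢ² = 0.02² + 0.27² + 0.16² + 0.39² + 0.16² = 0.0004 + 0.0729 + 0.0256 + 0.1521 + 0.0256 = 0.2766
B_3 = 1 / 0.2766 = 3.6153
Highest B → broadest niche (most generalist): species 3 (B = 3.62).

species 3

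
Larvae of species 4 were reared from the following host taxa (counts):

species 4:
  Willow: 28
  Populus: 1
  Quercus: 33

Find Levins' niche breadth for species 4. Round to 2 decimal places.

Proportions for species 4 (n=62): 28/62=0.4516, 1/62=0.0161, 33/62=0.5323
Σpᵢ² = 0.4516² + 0.0161² + 0.5323² = 0.203943 + 0.000259 + 0.283343 = 0.487545
B = 1 / 0.487545 = 2.0511

2.05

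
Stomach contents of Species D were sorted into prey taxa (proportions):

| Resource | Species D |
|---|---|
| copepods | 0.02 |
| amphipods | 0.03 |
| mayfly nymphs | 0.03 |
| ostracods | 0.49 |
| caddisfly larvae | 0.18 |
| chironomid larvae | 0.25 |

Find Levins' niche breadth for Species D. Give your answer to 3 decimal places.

Σpᵢ² = 0.02² + 0.03² + 0.03² + 0.49² + 0.18² + 0.25² = 0.0004 + 0.0009 + 0.0009 + 0.2401 + 0.0324 + 0.0625 = 0.3372
B = 1 / 0.3372 = 2.96560

2.966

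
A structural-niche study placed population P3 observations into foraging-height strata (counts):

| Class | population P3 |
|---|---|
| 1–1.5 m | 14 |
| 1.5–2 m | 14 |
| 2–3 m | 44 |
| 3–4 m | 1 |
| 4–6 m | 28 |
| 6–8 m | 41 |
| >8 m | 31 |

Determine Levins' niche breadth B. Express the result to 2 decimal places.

5.20

Proportions for population P3 (n=173): 14/173=0.0809, 14/173=0.0809, 44/173=0.2543, 1/173=0.0058, 28/173=0.1618, 41/173=0.2370, 31/173=0.1792
Σpᵢ² = 0.0809² + 0.0809² + 0.2543² + 0.0058² + 0.1618² + 0.2370² + 0.1792² = 0.006545 + 0.006545 + 0.064668 + 0.000034 + 0.026179 + 0.056169 + 0.032113 = 0.192253
B = 1 / 0.192253 = 5.2015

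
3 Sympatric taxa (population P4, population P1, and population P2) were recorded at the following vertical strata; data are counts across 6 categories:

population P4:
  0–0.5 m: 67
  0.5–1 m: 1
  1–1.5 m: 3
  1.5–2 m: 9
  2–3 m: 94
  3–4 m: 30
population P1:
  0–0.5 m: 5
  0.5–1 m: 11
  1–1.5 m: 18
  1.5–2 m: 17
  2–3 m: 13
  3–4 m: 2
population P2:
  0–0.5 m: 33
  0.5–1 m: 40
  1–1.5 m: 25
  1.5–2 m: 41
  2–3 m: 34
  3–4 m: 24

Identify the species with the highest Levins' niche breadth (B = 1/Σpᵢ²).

population P2

Proportions for population P4 (n=204): 67/204=0.3284, 1/204=0.0049, 3/204=0.0147, 9/204=0.0441, 94/204=0.4608, 30/204=0.1471
Proportions for population P1 (n=66): 5/66=0.0758, 11/66=0.1667, 18/66=0.2727, 17/66=0.2576, 13/66=0.1970, 2/66=0.0303
Proportions for population P2 (n=197): 33/197=0.1675, 40/197=0.2030, 25/197=0.1269, 41/197=0.2081, 34/197=0.1726, 24/197=0.1218
Σp_P4ᵢ² = 0.3284² + 0.0049² + 0.0147² + 0.0441² + 0.4608² + 0.1471² = 0.107847 + 0.000024 + 0.000216 + 0.001945 + 0.212337 + 0.021638 = 0.344007
B_P4 = 1 / 0.344007 = 2.9069
Σp_P1ᵢ² = 0.0758² + 0.1667² + 0.2727² + 0.2576² + 0.1970² + 0.0303² = 0.005746 + 0.027789 + 0.074365 + 0.066358 + 0.038809 + 0.000918 = 0.213985
B_P1 = 1 / 0.213985 = 4.6732
Σp_P2ᵢ² = 0.1675² + 0.2030² + 0.1269² + 0.2081² + 0.1726² + 0.1218² = 0.028056 + 0.041209 + 0.016104 + 0.043306 + 0.029791 + 0.014835 = 0.173301
B_P2 = 1 / 0.173301 = 5.7703
Highest B → broadest niche (most generalist): population P2 (B = 5.77).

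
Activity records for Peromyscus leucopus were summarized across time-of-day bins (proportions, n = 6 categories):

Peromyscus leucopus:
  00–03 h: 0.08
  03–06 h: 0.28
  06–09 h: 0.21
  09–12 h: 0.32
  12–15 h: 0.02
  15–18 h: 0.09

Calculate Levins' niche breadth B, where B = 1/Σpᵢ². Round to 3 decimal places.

4.170

Σpᵢ² = 0.08² + 0.28² + 0.21² + 0.32² + 0.02² + 0.09² = 0.0064 + 0.0784 + 0.0441 + 0.1024 + 0.0004 + 0.0081 = 0.2398
B = 1 / 0.2398 = 4.17014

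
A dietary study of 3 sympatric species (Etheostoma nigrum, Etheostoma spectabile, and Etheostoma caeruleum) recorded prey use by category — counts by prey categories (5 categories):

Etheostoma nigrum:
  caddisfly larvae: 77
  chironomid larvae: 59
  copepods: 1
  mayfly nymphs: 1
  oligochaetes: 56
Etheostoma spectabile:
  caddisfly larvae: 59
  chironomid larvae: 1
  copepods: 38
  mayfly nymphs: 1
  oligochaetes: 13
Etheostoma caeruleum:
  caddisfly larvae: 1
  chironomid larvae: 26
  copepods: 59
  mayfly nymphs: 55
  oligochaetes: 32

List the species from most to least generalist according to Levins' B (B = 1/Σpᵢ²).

Etheostoma caeruleum > Etheostoma nigrum > Etheostoma spectabile

Proportions for Etheostoma nigrum (n=194): 77/194=0.3969, 59/194=0.3041, 1/194=0.0052, 1/194=0.0052, 56/194=0.2887
Proportions for Etheostoma spectabile (n=112): 59/112=0.5268, 1/112=0.0089, 38/112=0.3393, 1/112=0.0089, 13/112=0.1161
Proportions for Etheostoma caeruleum (n=173): 1/173=0.0058, 26/173=0.1503, 59/173=0.3410, 55/173=0.3179, 32/173=0.1850
Σp_nigrᵢ² = 0.3969² + 0.3041² + 0.0052² + 0.0052² + 0.2887² = 0.157530 + 0.092477 + 0.000027 + 0.000027 + 0.083348 = 0.333409
B_nigr = 1 / 0.333409 = 2.9993
Σp_specᵢ² = 0.5268² + 0.0089² + 0.3393² + 0.0089² + 0.1161² = 0.277518 + 0.000079 + 0.115124 + 0.000079 + 0.013479 = 0.406279
B_spec = 1 / 0.406279 = 2.4614
Σp_caerᵢ² = 0.0058² + 0.1503² + 0.3410² + 0.3179² + 0.1850² = 0.000034 + 0.022590 + 0.116281 + 0.101060 + 0.034225 = 0.274190
B_caer = 1 / 0.274190 = 3.6471
Ranking by B (broadest → narrowest): Etheostoma caeruleum (3.65) > Etheostoma nigrum (3.00) > Etheostoma spectabile (2.46)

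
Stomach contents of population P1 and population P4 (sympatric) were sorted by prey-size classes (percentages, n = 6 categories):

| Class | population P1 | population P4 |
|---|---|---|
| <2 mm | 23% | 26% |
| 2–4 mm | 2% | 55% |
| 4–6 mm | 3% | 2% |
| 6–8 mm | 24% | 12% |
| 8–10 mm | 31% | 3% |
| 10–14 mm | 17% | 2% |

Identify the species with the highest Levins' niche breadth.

population P1

Convert percentages to proportions (divide by 100).
Σp_P1ᵢ² = 0.23² + 0.02² + 0.03² + 0.24² + 0.31² + 0.17² = 0.0529 + 0.0004 + 0.0009 + 0.0576 + 0.0961 + 0.0289 = 0.2368
B_P1 = 1 / 0.2368 = 4.2230
Σp_P4ᵢ² = 0.26² + 0.55² + 0.02² + 0.12² + 0.03² + 0.02² = 0.0676 + 0.3025 + 0.0004 + 0.0144 + 0.0009 + 0.0004 = 0.3862
B_P4 = 1 / 0.3862 = 2.5893
Highest B → broadest niche (most generalist): population P1 (B = 4.22).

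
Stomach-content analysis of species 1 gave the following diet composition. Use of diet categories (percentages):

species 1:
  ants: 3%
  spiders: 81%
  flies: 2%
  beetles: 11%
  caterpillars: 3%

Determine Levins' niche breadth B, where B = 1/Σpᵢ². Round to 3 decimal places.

Convert percentages to proportions (divide by 100).
Σpᵢ² = 0.03² + 0.81² + 0.02² + 0.11² + 0.03² = 0.0009 + 0.6561 + 0.0004 + 0.0121 + 0.0009 = 0.6704
B = 1 / 0.6704 = 1.49165

1.492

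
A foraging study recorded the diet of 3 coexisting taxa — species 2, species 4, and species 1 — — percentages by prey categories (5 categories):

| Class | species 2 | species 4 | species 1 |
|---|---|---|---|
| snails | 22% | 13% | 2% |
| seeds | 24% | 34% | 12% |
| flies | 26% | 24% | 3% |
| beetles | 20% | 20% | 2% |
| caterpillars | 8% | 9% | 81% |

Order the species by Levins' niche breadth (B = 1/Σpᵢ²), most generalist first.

species 2 > species 4 > species 1

Convert percentages to proportions (divide by 100).
Σp_2ᵢ² = 0.22² + 0.24² + 0.26² + 0.20² + 0.08² = 0.0484 + 0.0576 + 0.0676 + 0.0400 + 0.0064 = 0.2200
B_2 = 1 / 0.2200 = 4.5455
Σp_4ᵢ² = 0.13² + 0.34² + 0.24² + 0.20² + 0.09² = 0.0169 + 0.1156 + 0.0576 + 0.0400 + 0.0081 = 0.2382
B_4 = 1 / 0.2382 = 4.1982
Σp_1ᵢ² = 0.02² + 0.12² + 0.03² + 0.02² + 0.81² = 0.0004 + 0.0144 + 0.0009 + 0.0004 + 0.6561 = 0.6722
B_1 = 1 / 0.6722 = 1.4877
Ranking by B (broadest → narrowest): species 2 (4.55) > species 4 (4.20) > species 1 (1.49)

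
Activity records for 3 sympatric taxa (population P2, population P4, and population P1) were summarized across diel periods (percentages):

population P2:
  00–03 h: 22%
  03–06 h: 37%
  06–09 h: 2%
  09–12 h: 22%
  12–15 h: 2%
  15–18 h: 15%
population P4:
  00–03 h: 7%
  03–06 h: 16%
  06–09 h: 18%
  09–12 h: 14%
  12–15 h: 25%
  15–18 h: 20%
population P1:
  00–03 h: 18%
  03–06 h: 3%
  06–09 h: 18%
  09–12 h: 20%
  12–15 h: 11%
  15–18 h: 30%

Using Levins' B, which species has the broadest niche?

Convert percentages to proportions (divide by 100).
Σp_P2ᵢ² = 0.22² + 0.37² + 0.02² + 0.22² + 0.02² + 0.15² = 0.0484 + 0.1369 + 0.0004 + 0.0484 + 0.0004 + 0.0225 = 0.2570
B_P2 = 1 / 0.2570 = 3.8911
Σp_P4ᵢ² = 0.07² + 0.16² + 0.18² + 0.14² + 0.25² + 0.20² = 0.0049 + 0.0256 + 0.0324 + 0.0196 + 0.0625 + 0.0400 = 0.1850
B_P4 = 1 / 0.1850 = 5.4054
Σp_P1ᵢ² = 0.18² + 0.03² + 0.18² + 0.20² + 0.11² + 0.30² = 0.0324 + 0.0009 + 0.0324 + 0.0400 + 0.0121 + 0.0900 = 0.2078
B_P1 = 1 / 0.2078 = 4.8123
Highest B → broadest niche (most generalist): population P4 (B = 5.41).

population P4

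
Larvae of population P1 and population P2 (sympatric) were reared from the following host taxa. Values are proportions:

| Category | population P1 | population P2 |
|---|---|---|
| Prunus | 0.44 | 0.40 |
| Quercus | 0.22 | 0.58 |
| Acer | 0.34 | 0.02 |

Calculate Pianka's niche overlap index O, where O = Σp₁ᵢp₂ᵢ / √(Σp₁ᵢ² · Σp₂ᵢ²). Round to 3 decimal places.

0.736

Σ p₁ᵢp₂ᵢ = 0.1760 + 0.1276 + 0.0068 = 0.3104
Σp_1ᵢ² = 0.44² + 0.22² + 0.34² = 0.1936 + 0.0484 + 0.1156 = 0.3576
Σp_2ᵢ² = 0.40² + 0.58² + 0.02² = 0.1600 + 0.3364 + 0.0004 = 0.4968
O = 0.3104 / √(0.3576 × 0.4968) = 0.3104 / 0.421492 = 0.73643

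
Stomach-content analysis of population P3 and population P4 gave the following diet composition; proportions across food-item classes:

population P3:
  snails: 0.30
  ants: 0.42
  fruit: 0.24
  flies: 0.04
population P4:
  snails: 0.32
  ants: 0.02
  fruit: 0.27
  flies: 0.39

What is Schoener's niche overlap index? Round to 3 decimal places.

Σ|p₁ᵢ − p₂ᵢ| = 0.02 + 0.40 + 0.03 + 0.35 = 0.80
D = 1 − ½ × 0.80 = 1 − 0.400 = 0.60000

0.600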